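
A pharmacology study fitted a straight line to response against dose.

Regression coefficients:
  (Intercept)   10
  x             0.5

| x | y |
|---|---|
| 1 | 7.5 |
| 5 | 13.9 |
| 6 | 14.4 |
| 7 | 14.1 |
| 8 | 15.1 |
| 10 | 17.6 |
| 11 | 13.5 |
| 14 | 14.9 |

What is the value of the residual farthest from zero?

r = -3

x=1: ŷ = 10 + 0.5·1 = 10.5; r = 7.5 − 10.5 = -3
x=5: ŷ = 10 + 0.5·5 = 12.5; r = 13.9 − 12.5 = 1.4
x=6: ŷ = 10 + 0.5·6 = 13; r = 14.4 − 13 = 1.4
x=7: ŷ = 10 + 0.5·7 = 13.5; r = 14.1 − 13.5 = 0.6
x=8: ŷ = 10 + 0.5·8 = 14; r = 15.1 − 14 = 1.1
x=10: ŷ = 10 + 0.5·10 = 15; r = 17.6 − 15 = 2.6
x=11: ŷ = 10 + 0.5·11 = 15.5; r = 13.5 − 15.5 = -2
x=14: ŷ = 10 + 0.5·14 = 17; r = 14.9 − 17 = -2.1
Largest |r| is 3 at x = 1, residual -3.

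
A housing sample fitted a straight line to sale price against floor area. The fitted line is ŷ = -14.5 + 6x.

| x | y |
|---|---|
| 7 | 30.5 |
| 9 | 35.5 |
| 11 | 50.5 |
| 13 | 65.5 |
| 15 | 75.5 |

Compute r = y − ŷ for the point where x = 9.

r = -4

ŷ = -14.5 + 6·9 = 39.5
r = 35.5 − 39.5 = -4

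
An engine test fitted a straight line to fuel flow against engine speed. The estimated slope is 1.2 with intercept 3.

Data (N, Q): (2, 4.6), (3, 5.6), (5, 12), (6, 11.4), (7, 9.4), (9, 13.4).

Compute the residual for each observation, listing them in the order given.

-0.8, -1, 3, 1.2, -2, -0.4

N=2: ŷ = 3 + 1.2·2 = 5.4; r = 4.6 − 5.4 = -0.8
N=3: ŷ = 3 + 1.2·3 = 6.6; r = 5.6 − 6.6 = -1
N=5: ŷ = 3 + 1.2·5 = 9; r = 12 − 9 = 3
N=6: ŷ = 3 + 1.2·6 = 10.2; r = 11.4 − 10.2 = 1.2
N=7: ŷ = 3 + 1.2·7 = 11.4; r = 9.4 − 11.4 = -2
N=9: ŷ = 3 + 1.2·9 = 13.8; r = 13.4 − 13.8 = -0.4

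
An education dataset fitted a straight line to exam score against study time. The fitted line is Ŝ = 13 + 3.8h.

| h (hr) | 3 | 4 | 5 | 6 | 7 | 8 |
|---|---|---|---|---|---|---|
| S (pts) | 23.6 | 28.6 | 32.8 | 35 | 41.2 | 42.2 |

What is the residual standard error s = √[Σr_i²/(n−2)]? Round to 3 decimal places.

s = 1.233

h=3: Ŝ = 13 + 3.8·3 = 24.4; r = 23.6 − 24.4 = -0.8
h=4: Ŝ = 13 + 3.8·4 = 28.2; r = 28.6 − 28.2 = 0.4
h=5: Ŝ = 13 + 3.8·5 = 32; r = 32.8 − 32 = 0.8
h=6: Ŝ = 13 + 3.8·6 = 35.8; r = 35 − 35.8 = -0.8
h=7: Ŝ = 13 + 3.8·7 = 39.6; r = 41.2 − 39.6 = 1.6
h=8: Ŝ = 13 + 3.8·8 = 43.4; r = 42.2 − 43.4 = -1.2
SSE = 0.64 + 0.16 + 0.64 + 0.64 + 2.56 + 1.44 = 6.08
s = √(6.08/4) = √1.52 ≈ 1.233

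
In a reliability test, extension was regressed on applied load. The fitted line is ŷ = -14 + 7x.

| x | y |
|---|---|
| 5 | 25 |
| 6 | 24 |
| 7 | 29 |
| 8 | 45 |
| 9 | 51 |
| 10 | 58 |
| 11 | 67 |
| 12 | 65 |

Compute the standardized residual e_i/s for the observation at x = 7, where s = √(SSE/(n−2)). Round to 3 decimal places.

-1.309

x=5: ŷ = -14 + 7·5 = 21; e = 25 − 21 = 4
x=6: ŷ = -14 + 7·6 = 28; e = 24 − 28 = -4
x=7: ŷ = -14 + 7·7 = 35; e = 29 − 35 = -6
x=8: ŷ = -14 + 7·8 = 42; e = 45 − 42 = 3
x=9: ŷ = -14 + 7·9 = 49; e = 51 − 49 = 2
x=10: ŷ = -14 + 7·10 = 56; e = 58 − 56 = 2
x=11: ŷ = -14 + 7·11 = 63; e = 67 − 63 = 4
x=12: ŷ = -14 + 7·12 = 70; e = 65 − 70 = -5
SSE = 16 + 16 + 36 + 9 + 4 + 4 + 16 + 25 = 126
s = √(126/6) = 4.58258
e/s = -6 / 4.58258 = -1.309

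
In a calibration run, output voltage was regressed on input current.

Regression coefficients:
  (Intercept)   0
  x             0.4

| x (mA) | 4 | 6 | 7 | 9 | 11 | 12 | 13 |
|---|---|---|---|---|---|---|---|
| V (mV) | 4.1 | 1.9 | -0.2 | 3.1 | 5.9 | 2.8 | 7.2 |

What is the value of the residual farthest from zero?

x=4: V̂ = 0.4·4 = 1.6; e = 4.1 − 1.6 = 2.5
x=6: V̂ = 0.4·6 = 2.4; e = 1.9 − 2.4 = -0.5
x=7: V̂ = 0.4·7 = 2.8; e = -0.2 − 2.8 = -3
x=9: V̂ = 0.4·9 = 3.6; e = 3.1 − 3.6 = -0.5
x=11: V̂ = 0.4·11 = 4.4; e = 5.9 − 4.4 = 1.5
x=12: V̂ = 0.4·12 = 4.8; e = 2.8 − 4.8 = -2
x=13: V̂ = 0.4·13 = 5.2; e = 7.2 − 5.2 = 2
Largest |e| is 3 at x = 7, residual -3.

e = -3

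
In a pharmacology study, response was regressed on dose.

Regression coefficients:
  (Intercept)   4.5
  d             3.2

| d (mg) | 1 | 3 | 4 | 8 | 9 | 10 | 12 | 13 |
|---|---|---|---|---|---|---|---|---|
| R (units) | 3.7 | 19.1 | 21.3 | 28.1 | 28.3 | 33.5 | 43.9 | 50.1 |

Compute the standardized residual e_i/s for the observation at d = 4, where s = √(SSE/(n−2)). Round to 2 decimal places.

0.93

d=1: R̂ = 4.5 + 3.2·1 = 7.7; e = 3.7 − 7.7 = -4
d=3: R̂ = 4.5 + 3.2·3 = 14.1; e = 19.1 − 14.1 = 5
d=4: R̂ = 4.5 + 3.2·4 = 17.3; e = 21.3 − 17.3 = 4
d=8: R̂ = 4.5 + 3.2·8 = 30.1; e = 28.1 − 30.1 = -2
d=9: R̂ = 4.5 + 3.2·9 = 33.3; e = 28.3 − 33.3 = -5
d=10: R̂ = 4.5 + 3.2·10 = 36.5; e = 33.5 − 36.5 = -3
d=12: R̂ = 4.5 + 3.2·12 = 42.9; e = 43.9 − 42.9 = 1
d=13: R̂ = 4.5 + 3.2·13 = 46.1; e = 50.1 − 46.1 = 4
SSE = 16 + 25 + 16 + 4 + 25 + 9 + 1 + 16 = 112
s = √(112/6) = 4.32049
e/s = 4 / 4.32049 = 0.93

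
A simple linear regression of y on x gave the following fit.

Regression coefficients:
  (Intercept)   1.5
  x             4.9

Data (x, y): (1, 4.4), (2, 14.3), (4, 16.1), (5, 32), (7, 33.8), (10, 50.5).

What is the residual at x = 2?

r = 3

ŷ = 1.5 + 4.9·2 = 11.3
r = 14.3 − 11.3 = 3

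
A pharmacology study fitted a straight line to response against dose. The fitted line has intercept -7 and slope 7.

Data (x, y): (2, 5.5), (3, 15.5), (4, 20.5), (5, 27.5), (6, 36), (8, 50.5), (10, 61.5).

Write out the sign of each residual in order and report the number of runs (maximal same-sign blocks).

5 runs

x=2: ŷ = -7 + 7·2 = 7; e = 5.5 − 7 = -1.5
x=3: ŷ = -7 + 7·3 = 14; e = 15.5 − 14 = 1.5
x=4: ŷ = -7 + 7·4 = 21; e = 20.5 − 21 = -0.5
x=5: ŷ = -7 + 7·5 = 28; e = 27.5 − 28 = -0.5
x=6: ŷ = -7 + 7·6 = 35; e = 36 − 35 = 1
x=8: ŷ = -7 + 7·8 = 49; e = 50.5 − 49 = 1.5
x=10: ŷ = -7 + 7·10 = 63; e = 61.5 − 63 = -1.5
Signs: − + − − + + −
Runs: −×1, +×1, −×2, +×2, −×1 → 5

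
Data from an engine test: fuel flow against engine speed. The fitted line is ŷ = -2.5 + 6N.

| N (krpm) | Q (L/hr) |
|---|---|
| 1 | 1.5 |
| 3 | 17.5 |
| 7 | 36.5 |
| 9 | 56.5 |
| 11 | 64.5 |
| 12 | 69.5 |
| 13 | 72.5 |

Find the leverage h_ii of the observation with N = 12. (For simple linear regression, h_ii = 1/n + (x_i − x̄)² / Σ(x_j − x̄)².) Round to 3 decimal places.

N̄ = (1 + 3 + 7 + 9 + 11 + 12 + 13)/7 = 8
Σ(N − N̄)² = 49 + 25 + 1 + 1 + 9 + 16 + 25 = 126
h = 1/7 + (4)²/126 = 0.142857 + 0.126984 = 0.270

h = 0.270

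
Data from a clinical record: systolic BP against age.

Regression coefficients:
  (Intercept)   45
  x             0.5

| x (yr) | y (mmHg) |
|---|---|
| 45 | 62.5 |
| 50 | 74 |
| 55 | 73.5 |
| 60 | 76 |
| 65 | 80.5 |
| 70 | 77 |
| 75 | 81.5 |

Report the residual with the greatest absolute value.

x=45: ŷ = 45 + 0.5·45 = 67.5; r = 62.5 − 67.5 = -5
x=50: ŷ = 45 + 0.5·50 = 70; r = 74 − 70 = 4
x=55: ŷ = 45 + 0.5·55 = 72.5; r = 73.5 − 72.5 = 1
x=60: ŷ = 45 + 0.5·60 = 75; r = 76 − 75 = 1
x=65: ŷ = 45 + 0.5·65 = 77.5; r = 80.5 − 77.5 = 3
x=70: ŷ = 45 + 0.5·70 = 80; r = 77 − 80 = -3
x=75: ŷ = 45 + 0.5·75 = 82.5; r = 81.5 − 82.5 = -1
Largest |r| is 5 at x = 45, residual -5.

r = -5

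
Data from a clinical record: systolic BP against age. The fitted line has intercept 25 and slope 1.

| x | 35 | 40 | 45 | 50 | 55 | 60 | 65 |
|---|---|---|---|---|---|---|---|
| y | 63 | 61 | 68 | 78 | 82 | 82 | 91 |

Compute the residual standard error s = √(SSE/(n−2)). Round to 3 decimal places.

s = 3.225

x=35: ŷ = 25 + 35 = 60; e = 63 − 60 = 3
x=40: ŷ = 25 + 40 = 65; e = 61 − 65 = -4
x=45: ŷ = 25 + 45 = 70; e = 68 − 70 = -2
x=50: ŷ = 25 + 50 = 75; e = 78 − 75 = 3
x=55: ŷ = 25 + 55 = 80; e = 82 − 80 = 2
x=60: ŷ = 25 + 60 = 85; e = 82 − 85 = -3
x=65: ŷ = 25 + 65 = 90; e = 91 − 90 = 1
SSE = 9 + 16 + 4 + 9 + 4 + 9 + 1 = 52
s = √(52/5) = √10.4 ≈ 3.225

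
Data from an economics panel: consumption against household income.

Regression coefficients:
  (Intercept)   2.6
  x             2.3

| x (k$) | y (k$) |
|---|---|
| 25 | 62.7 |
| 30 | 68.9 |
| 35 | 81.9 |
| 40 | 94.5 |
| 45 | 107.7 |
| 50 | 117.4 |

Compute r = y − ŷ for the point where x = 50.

ŷ = 2.6 + 2.3·50 = 117.6
r = 117.4 − 117.6 = -0.2

r = -0.2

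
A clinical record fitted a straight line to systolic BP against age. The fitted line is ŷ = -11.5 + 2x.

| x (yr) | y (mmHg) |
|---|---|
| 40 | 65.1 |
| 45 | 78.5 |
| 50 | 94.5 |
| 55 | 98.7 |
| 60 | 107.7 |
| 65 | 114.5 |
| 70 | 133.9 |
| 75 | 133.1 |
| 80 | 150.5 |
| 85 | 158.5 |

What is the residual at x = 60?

ŷ = -11.5 + 2·60 = 108.5
e = 107.7 − 108.5 = -0.8

e = -0.8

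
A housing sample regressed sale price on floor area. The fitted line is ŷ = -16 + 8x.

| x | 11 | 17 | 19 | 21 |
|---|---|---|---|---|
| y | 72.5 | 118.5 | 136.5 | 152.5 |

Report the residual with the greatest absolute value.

r = -1.5

x=11: ŷ = -16 + 8·11 = 72; r = 72.5 − 72 = 0.5
x=17: ŷ = -16 + 8·17 = 120; r = 118.5 − 120 = -1.5
x=19: ŷ = -16 + 8·19 = 136; r = 136.5 − 136 = 0.5
x=21: ŷ = -16 + 8·21 = 152; r = 152.5 − 152 = 0.5
Largest |r| is 1.5 at x = 17, residual -1.5.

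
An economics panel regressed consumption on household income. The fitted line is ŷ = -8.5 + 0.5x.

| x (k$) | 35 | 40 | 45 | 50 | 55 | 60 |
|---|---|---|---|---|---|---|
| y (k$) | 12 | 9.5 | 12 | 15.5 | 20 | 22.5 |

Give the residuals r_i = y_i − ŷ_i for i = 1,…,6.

3, -2, -2, -1, 1, 1

x=35: ŷ = -8.5 + 0.5·35 = 9; r = 12 − 9 = 3
x=40: ŷ = -8.5 + 0.5·40 = 11.5; r = 9.5 − 11.5 = -2
x=45: ŷ = -8.5 + 0.5·45 = 14; r = 12 − 14 = -2
x=50: ŷ = -8.5 + 0.5·50 = 16.5; r = 15.5 − 16.5 = -1
x=55: ŷ = -8.5 + 0.5·55 = 19; r = 20 − 19 = 1
x=60: ŷ = -8.5 + 0.5·60 = 21.5; r = 22.5 − 21.5 = 1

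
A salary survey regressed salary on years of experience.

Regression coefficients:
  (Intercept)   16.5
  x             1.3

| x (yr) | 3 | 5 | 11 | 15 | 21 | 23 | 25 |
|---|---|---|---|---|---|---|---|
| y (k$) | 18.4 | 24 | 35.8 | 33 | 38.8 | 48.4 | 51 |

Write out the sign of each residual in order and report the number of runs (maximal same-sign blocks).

x=3: ŷ = 16.5 + 1.3·3 = 20.4; r = 18.4 − 20.4 = -2
x=5: ŷ = 16.5 + 1.3·5 = 23; r = 24 − 23 = 1
x=11: ŷ = 16.5 + 1.3·11 = 30.8; r = 35.8 − 30.8 = 5
x=15: ŷ = 16.5 + 1.3·15 = 36; r = 33 − 36 = -3
x=21: ŷ = 16.5 + 1.3·21 = 43.8; r = 38.8 − 43.8 = -5
x=23: ŷ = 16.5 + 1.3·23 = 46.4; r = 48.4 − 46.4 = 2
x=25: ŷ = 16.5 + 1.3·25 = 49; r = 51 − 49 = 2
Signs: − + + − − + +
Runs: −×1, +×2, −×2, +×2 → 4

4 runs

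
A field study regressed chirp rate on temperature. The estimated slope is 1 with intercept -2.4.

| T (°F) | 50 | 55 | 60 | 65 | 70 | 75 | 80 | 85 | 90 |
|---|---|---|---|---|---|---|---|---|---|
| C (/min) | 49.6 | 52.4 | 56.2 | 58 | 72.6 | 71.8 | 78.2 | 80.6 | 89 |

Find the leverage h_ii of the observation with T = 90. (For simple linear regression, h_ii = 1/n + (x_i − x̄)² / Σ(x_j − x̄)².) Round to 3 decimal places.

T̄ = (50 + 55 + 60 + 65 + 70 + 75 + 80 + 85 + 90)/9 = 70
Σ(T − T̄)² = 400 + 225 + 100 + 25 + 0 + 25 + 100 + 225 + 400 = 1500
h = 1/9 + (20)²/1500 = 0.111111 + 0.266667 = 0.378

h = 0.378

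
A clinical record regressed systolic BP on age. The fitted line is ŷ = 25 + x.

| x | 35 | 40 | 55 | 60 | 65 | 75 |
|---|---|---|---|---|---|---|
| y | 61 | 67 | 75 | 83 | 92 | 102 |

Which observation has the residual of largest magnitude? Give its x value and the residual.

x = 55, r = -5

x=35: ŷ = 25 + 35 = 60; r = 61 − 60 = 1
x=40: ŷ = 25 + 40 = 65; r = 67 − 65 = 2
x=55: ŷ = 25 + 55 = 80; r = 75 − 80 = -5
x=60: ŷ = 25 + 60 = 85; r = 83 − 85 = -2
x=65: ŷ = 25 + 65 = 90; r = 92 − 90 = 2
x=75: ŷ = 25 + 75 = 100; r = 102 − 100 = 2
Largest |r| is 5 at x = 55, residual -5.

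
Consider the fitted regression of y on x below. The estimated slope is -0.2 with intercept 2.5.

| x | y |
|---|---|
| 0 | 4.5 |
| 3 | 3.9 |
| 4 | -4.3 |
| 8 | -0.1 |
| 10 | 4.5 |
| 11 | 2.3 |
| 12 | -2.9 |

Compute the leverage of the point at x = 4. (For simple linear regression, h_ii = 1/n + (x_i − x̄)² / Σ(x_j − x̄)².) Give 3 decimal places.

x̄ = (0 + 3 + 4 + 8 + 10 + 11 + 12)/7 = 6.85714
Σ(x − x̄)² = 47.0204 + 14.8776 + 8.16327 + 1.30612 + 9.87755 + 17.1633 + 26.449 = 124.857
h = 1/7 + (-2.85714)²/124.857 = 0.142857 + 0.0653808 = 0.208

h = 0.208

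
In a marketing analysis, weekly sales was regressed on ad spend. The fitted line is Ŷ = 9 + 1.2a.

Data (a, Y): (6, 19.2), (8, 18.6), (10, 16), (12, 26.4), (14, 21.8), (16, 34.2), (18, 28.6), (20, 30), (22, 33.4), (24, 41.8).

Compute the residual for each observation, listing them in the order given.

3, 0, -5, 3, -4, 6, -2, -3, -2, 4

a=6: Ŷ = 9 + 1.2·6 = 16.2; e = 19.2 − 16.2 = 3
a=8: Ŷ = 9 + 1.2·8 = 18.6; e = 18.6 − 18.6 = 0
a=10: Ŷ = 9 + 1.2·10 = 21; e = 16 − 21 = -5
a=12: Ŷ = 9 + 1.2·12 = 23.4; e = 26.4 − 23.4 = 3
a=14: Ŷ = 9 + 1.2·14 = 25.8; e = 21.8 − 25.8 = -4
a=16: Ŷ = 9 + 1.2·16 = 28.2; e = 34.2 − 28.2 = 6
a=18: Ŷ = 9 + 1.2·18 = 30.6; e = 28.6 − 30.6 = -2
a=20: Ŷ = 9 + 1.2·20 = 33; e = 30 − 33 = -3
a=22: Ŷ = 9 + 1.2·22 = 35.4; e = 33.4 − 35.4 = -2
a=24: Ŷ = 9 + 1.2·24 = 37.8; e = 41.8 − 37.8 = 4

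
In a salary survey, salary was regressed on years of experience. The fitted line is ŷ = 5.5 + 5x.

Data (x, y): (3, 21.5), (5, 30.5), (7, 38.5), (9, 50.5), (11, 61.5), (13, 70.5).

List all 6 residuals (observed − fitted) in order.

x=3: ŷ = 5.5 + 5·3 = 20.5; r = 21.5 − 20.5 = 1
x=5: ŷ = 5.5 + 5·5 = 30.5; r = 30.5 − 30.5 = 0
x=7: ŷ = 5.5 + 5·7 = 40.5; r = 38.5 − 40.5 = -2
x=9: ŷ = 5.5 + 5·9 = 50.5; r = 50.5 − 50.5 = 0
x=11: ŷ = 5.5 + 5·11 = 60.5; r = 61.5 − 60.5 = 1
x=13: ŷ = 5.5 + 5·13 = 70.5; r = 70.5 − 70.5 = 0

1, 0, -2, 0, 1, 0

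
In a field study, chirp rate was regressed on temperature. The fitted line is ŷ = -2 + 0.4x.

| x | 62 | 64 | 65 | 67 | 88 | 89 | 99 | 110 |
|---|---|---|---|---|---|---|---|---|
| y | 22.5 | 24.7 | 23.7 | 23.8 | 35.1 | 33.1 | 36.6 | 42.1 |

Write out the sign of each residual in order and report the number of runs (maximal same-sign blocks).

x=62: ŷ = -2 + 0.4·62 = 22.8; r = 22.5 − 22.8 = -0.3
x=64: ŷ = -2 + 0.4·64 = 23.6; r = 24.7 − 23.6 = 1.1
x=65: ŷ = -2 + 0.4·65 = 24; r = 23.7 − 24 = -0.3
x=67: ŷ = -2 + 0.4·67 = 24.8; r = 23.8 − 24.8 = -1
x=88: ŷ = -2 + 0.4·88 = 33.2; r = 35.1 − 33.2 = 1.9
x=89: ŷ = -2 + 0.4·89 = 33.6; r = 33.1 − 33.6 = -0.5
x=99: ŷ = -2 + 0.4·99 = 37.6; r = 36.6 − 37.6 = -1
x=110: ŷ = -2 + 0.4·110 = 42; r = 42.1 − 42 = 0.1
Signs: − + − − + − − +
Runs: −×1, +×1, −×2, +×1, −×2, +×1 → 6

6 runs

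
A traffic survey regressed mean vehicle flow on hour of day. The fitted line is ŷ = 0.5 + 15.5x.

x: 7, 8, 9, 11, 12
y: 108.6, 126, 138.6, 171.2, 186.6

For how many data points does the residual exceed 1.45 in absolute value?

1

x=7: ŷ = 0.5 + 15.5·7 = 109; r = 108.6 − 109 = -0.4
x=8: ŷ = 0.5 + 15.5·8 = 124.5; r = 126 − 124.5 = 1.5
x=9: ŷ = 0.5 + 15.5·9 = 140; r = 138.6 − 140 = -1.4
x=11: ŷ = 0.5 + 15.5·11 = 171; r = 171.2 − 171 = 0.2
x=12: ŷ = 0.5 + 15.5·12 = 186.5; r = 186.6 − 186.5 = 0.1
|r| > 1.45: x=8 (|r|=1.5) → 1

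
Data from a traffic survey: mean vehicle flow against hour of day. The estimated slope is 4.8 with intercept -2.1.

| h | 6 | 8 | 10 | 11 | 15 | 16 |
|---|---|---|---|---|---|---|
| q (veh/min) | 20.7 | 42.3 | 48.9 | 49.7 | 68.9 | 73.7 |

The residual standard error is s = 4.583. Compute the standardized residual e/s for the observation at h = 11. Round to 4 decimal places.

ŷ = -2.1 + 4.8·11 = 50.7
e = 49.7 − 50.7 = -1
e/s = -1 / 4.583 = -0.2182

-0.2182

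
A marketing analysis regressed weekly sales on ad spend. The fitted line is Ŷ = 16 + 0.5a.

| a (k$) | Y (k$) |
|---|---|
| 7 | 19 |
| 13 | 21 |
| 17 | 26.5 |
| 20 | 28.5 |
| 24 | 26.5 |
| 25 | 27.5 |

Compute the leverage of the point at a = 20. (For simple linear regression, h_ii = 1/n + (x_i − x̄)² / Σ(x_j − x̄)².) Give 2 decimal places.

ā = (7 + 13 + 17 + 20 + 24 + 25)/6 = 17.6667
Σ(a − ā)² = 113.778 + 21.7778 + 0.444444 + 5.44444 + 40.1111 + 53.7778 = 235.333
h = 1/6 + (2.33333)²/235.333 = 0.166667 + 0.023135 = 0.19

h = 0.19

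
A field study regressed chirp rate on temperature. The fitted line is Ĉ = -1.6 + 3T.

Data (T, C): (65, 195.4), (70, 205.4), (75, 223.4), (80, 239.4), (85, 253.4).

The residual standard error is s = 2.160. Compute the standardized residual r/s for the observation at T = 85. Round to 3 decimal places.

0.000

Ĉ = -1.6 + 3·85 = 253.4
r = 253.4 − 253.4 = 0
r/s = 0 / 2.160 = 0.000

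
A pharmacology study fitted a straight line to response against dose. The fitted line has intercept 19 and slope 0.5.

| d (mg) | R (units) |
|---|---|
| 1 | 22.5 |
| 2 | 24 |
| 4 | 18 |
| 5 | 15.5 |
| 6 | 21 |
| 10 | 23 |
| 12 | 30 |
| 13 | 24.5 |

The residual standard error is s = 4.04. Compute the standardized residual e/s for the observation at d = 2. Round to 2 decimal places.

0.99

ŷ = 19 + 0.5·2 = 20
e = 24 − 20 = 4
e/s = 4 / 4.04 = 0.99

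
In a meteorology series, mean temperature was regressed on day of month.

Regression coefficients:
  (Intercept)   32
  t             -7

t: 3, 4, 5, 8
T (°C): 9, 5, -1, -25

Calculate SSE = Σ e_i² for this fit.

t=3: ŷ = 32 − 7·3 = 11; e = 9 − 11 = -2
t=4: ŷ = 32 − 7·4 = 4; e = 5 − 4 = 1
t=5: ŷ = 32 − 7·5 = -3; e = -1 − (-3) = 2
t=8: ŷ = 32 − 7·8 = -24; e = -25 − (-24) = -1
SSE = 4 + 1 + 4 + 1 = 10

SSE = 10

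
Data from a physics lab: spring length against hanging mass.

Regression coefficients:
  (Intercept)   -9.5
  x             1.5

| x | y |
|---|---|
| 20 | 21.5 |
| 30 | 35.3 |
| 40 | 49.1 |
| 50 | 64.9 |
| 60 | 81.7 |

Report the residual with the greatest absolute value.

e = -1.4

x=20: ŷ = -9.5 + 1.5·20 = 20.5; e = 21.5 − 20.5 = 1
x=30: ŷ = -9.5 + 1.5·30 = 35.5; e = 35.3 − 35.5 = -0.2
x=40: ŷ = -9.5 + 1.5·40 = 50.5; e = 49.1 − 50.5 = -1.4
x=50: ŷ = -9.5 + 1.5·50 = 65.5; e = 64.9 − 65.5 = -0.6
x=60: ŷ = -9.5 + 1.5·60 = 80.5; e = 81.7 − 80.5 = 1.2
Largest |e| is 1.4 at x = 40, residual -1.4.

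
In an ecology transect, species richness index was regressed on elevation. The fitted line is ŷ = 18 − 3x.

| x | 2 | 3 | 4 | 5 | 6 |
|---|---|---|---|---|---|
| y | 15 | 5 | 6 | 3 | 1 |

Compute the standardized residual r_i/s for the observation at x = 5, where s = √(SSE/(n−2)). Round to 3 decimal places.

0.000

x=2: ŷ = 18 − 3·2 = 12; r = 15 − 12 = 3
x=3: ŷ = 18 − 3·3 = 9; r = 5 − 9 = -4
x=4: ŷ = 18 − 3·4 = 6; r = 6 − 6 = 0
x=5: ŷ = 18 − 3·5 = 3; r = 3 − 3 = 0
x=6: ŷ = 18 − 3·6 = 0; r = 1 − 0 = 1
SSE = 9 + 16 + 0 + 0 + 1 = 26
s = √(26/3) = 2.94392
r/s = 0 / 2.94392 = 0.000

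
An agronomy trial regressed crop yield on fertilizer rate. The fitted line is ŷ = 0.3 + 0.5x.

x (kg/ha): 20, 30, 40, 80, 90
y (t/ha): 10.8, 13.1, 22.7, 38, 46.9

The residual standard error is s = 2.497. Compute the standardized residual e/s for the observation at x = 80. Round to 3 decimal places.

ŷ = 0.3 + 0.5·80 = 40.3
e = 38 − 40.3 = -2.3
e/s = -2.3 / 2.497 = -0.921

-0.921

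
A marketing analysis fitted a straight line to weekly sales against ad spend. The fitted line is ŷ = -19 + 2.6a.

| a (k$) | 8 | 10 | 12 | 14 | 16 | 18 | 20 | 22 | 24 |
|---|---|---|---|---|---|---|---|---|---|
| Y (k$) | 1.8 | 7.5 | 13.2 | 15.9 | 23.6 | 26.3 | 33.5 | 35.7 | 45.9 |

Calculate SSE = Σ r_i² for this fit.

a=8: ŷ = -19 + 2.6·8 = 1.8; r = 1.8 − 1.8 = 0
a=10: ŷ = -19 + 2.6·10 = 7; r = 7.5 − 7 = 0.5
a=12: ŷ = -19 + 2.6·12 = 12.2; r = 13.2 − 12.2 = 1
a=14: ŷ = -19 + 2.6·14 = 17.4; r = 15.9 − 17.4 = -1.5
a=16: ŷ = -19 + 2.6·16 = 22.6; r = 23.6 − 22.6 = 1
a=18: ŷ = -19 + 2.6·18 = 27.8; r = 26.3 − 27.8 = -1.5
a=20: ŷ = -19 + 2.6·20 = 33; r = 33.5 − 33 = 0.5
a=22: ŷ = -19 + 2.6·22 = 38.2; r = 35.7 − 38.2 = -2.5
a=24: ŷ = -19 + 2.6·24 = 43.4; r = 45.9 − 43.4 = 2.5
SSE = 0 + 0.25 + 1 + 2.25 + 1 + 2.25 + 0.25 + 6.25 + 6.25 = 19.5

SSE = 19.5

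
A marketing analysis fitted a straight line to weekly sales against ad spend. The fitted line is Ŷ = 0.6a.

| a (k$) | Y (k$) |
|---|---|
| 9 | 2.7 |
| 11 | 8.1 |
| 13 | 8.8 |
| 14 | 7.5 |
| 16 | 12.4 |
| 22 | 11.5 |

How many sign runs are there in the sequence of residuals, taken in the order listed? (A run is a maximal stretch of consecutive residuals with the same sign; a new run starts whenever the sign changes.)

a=9: Ŷ = 0.6·9 = 5.4; r = 2.7 − 5.4 = -2.7
a=11: Ŷ = 0.6·11 = 6.6; r = 8.1 − 6.6 = 1.5
a=13: Ŷ = 0.6·13 = 7.8; r = 8.8 − 7.8 = 1
a=14: Ŷ = 0.6·14 = 8.4; r = 7.5 − 8.4 = -0.9
a=16: Ŷ = 0.6·16 = 9.6; r = 12.4 − 9.6 = 2.8
a=22: Ŷ = 0.6·22 = 13.2; r = 11.5 − 13.2 = -1.7
Signs: − + + − + −
Runs: −×1, +×2, −×1, +×1, −×1 → 5

5 runs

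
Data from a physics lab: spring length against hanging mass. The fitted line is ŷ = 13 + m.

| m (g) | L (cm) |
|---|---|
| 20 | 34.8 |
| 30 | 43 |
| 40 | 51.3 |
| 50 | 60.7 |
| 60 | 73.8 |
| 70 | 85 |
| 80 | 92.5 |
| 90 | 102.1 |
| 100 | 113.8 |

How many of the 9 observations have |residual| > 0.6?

7

m=20: ŷ = 13 + 20 = 33; e = 34.8 − 33 = 1.8
m=30: ŷ = 13 + 30 = 43; e = 43 − 43 = 0
m=40: ŷ = 13 + 40 = 53; e = 51.3 − 53 = -1.7
m=50: ŷ = 13 + 50 = 63; e = 60.7 − 63 = -2.3
m=60: ŷ = 13 + 60 = 73; e = 73.8 − 73 = 0.8
m=70: ŷ = 13 + 70 = 83; e = 85 − 83 = 2
m=80: ŷ = 13 + 80 = 93; e = 92.5 − 93 = -0.5
m=90: ŷ = 13 + 90 = 103; e = 102.1 − 103 = -0.9
m=100: ŷ = 13 + 100 = 113; e = 113.8 − 113 = 0.8
|e| > 0.6: m=20 (|e|=1.8), m=40 (|e|=1.7), m=50 (|e|=2.3), m=60 (|e|=0.8), m=70 (|e|=2), m=90 (|e|=0.9), m=100 (|e|=0.8) → 7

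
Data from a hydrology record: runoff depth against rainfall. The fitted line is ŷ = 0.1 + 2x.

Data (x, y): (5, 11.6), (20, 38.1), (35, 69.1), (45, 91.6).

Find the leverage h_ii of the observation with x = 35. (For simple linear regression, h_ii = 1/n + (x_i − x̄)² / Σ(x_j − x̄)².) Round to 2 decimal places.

x̄ = (5 + 20 + 35 + 45)/4 = 26.25
Σ(x − x̄)² = 451.562 + 39.0625 + 76.5625 + 351.562 = 918.75
h = 1/4 + (8.75)²/918.75 = 0.25 + 0.0833333 = 0.33

h = 0.33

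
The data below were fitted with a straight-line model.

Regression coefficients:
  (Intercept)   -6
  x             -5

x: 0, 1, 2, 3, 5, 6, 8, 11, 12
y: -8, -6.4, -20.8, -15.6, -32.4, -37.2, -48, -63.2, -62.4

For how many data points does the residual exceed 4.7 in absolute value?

2

x=0: ŷ = -6 − 5·0 = -6; e = -8 − (-6) = -2
x=1: ŷ = -6 − 5·1 = -11; e = -6.4 − (-11) = 4.6
x=2: ŷ = -6 − 5·2 = -16; e = -20.8 − (-16) = -4.8
x=3: ŷ = -6 − 5·3 = -21; e = -15.6 − (-21) = 5.4
x=5: ŷ = -6 − 5·5 = -31; e = -32.4 − (-31) = -1.4
x=6: ŷ = -6 − 5·6 = -36; e = -37.2 − (-36) = -1.2
x=8: ŷ = -6 − 5·8 = -46; e = -48 − (-46) = -2
x=11: ŷ = -6 − 5·11 = -61; e = -63.2 − (-61) = -2.2
x=12: ŷ = -6 − 5·12 = -66; e = -62.4 − (-66) = 3.6
|e| > 4.7: x=2 (|e|=4.8), x=3 (|e|=5.4) → 2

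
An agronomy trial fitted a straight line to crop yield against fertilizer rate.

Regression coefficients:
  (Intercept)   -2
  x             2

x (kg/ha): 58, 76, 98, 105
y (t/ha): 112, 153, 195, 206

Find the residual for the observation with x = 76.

ŷ = -2 + 2·76 = 150
e = 153 − 150 = 3

e = 3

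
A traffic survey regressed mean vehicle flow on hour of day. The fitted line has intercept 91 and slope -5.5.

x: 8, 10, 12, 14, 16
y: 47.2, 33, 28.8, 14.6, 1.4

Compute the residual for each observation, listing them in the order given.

0.2, -3, 3.8, 0.6, -1.6

x=8: ŷ = 91 − 5.5·8 = 47; e = 47.2 − 47 = 0.2
x=10: ŷ = 91 − 5.5·10 = 36; e = 33 − 36 = -3
x=12: ŷ = 91 − 5.5·12 = 25; e = 28.8 − 25 = 3.8
x=14: ŷ = 91 − 5.5·14 = 14; e = 14.6 − 14 = 0.6
x=16: ŷ = 91 − 5.5·16 = 3; e = 1.4 − 3 = -1.6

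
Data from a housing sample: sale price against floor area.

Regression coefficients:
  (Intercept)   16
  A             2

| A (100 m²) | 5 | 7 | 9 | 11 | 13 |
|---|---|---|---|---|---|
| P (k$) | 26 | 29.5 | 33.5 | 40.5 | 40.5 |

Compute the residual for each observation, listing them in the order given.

A=5: P̂ = 16 + 2·5 = 26; e = 26 − 26 = 0
A=7: P̂ = 16 + 2·7 = 30; e = 29.5 − 30 = -0.5
A=9: P̂ = 16 + 2·9 = 34; e = 33.5 − 34 = -0.5
A=11: P̂ = 16 + 2·11 = 38; e = 40.5 − 38 = 2.5
A=13: P̂ = 16 + 2·13 = 42; e = 40.5 − 42 = -1.5

0, -0.5, -0.5, 2.5, -1.5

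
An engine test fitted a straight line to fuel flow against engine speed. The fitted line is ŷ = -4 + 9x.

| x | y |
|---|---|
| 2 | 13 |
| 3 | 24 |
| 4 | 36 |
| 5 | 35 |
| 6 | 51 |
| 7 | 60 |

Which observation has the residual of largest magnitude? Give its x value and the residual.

x = 5, r = -6

x=2: ŷ = -4 + 9·2 = 14; r = 13 − 14 = -1
x=3: ŷ = -4 + 9·3 = 23; r = 24 − 23 = 1
x=4: ŷ = -4 + 9·4 = 32; r = 36 − 32 = 4
x=5: ŷ = -4 + 9·5 = 41; r = 35 − 41 = -6
x=6: ŷ = -4 + 9·6 = 50; r = 51 − 50 = 1
x=7: ŷ = -4 + 9·7 = 59; r = 60 − 59 = 1
Largest |r| is 6 at x = 5, residual -6.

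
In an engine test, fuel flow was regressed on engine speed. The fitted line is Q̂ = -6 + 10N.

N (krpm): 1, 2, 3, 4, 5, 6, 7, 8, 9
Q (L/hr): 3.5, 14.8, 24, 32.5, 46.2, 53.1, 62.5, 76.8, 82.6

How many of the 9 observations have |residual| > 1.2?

N=1: Q̂ = -6 + 10·1 = 4; e = 3.5 − 4 = -0.5
N=2: Q̂ = -6 + 10·2 = 14; e = 14.8 − 14 = 0.8
N=3: Q̂ = -6 + 10·3 = 24; e = 24 − 24 = 0
N=4: Q̂ = -6 + 10·4 = 34; e = 32.5 − 34 = -1.5
N=5: Q̂ = -6 + 10·5 = 44; e = 46.2 − 44 = 2.2
N=6: Q̂ = -6 + 10·6 = 54; e = 53.1 − 54 = -0.9
N=7: Q̂ = -6 + 10·7 = 64; e = 62.5 − 64 = -1.5
N=8: Q̂ = -6 + 10·8 = 74; e = 76.8 − 74 = 2.8
N=9: Q̂ = -6 + 10·9 = 84; e = 82.6 − 84 = -1.4
|e| > 1.2: N=4 (|e|=1.5), N=5 (|e|=2.2), N=7 (|e|=1.5), N=8 (|e|=2.8), N=9 (|e|=1.4) → 5

5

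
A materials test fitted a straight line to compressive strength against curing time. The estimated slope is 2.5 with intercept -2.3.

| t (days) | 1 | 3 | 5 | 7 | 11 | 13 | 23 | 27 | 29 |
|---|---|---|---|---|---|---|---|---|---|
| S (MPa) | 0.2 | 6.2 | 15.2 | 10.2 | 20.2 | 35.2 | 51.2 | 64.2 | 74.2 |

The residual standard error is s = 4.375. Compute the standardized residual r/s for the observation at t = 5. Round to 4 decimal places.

1.1429

ŷ = -2.3 + 2.5·5 = 10.2
r = 15.2 − 10.2 = 5
r/s = 5 / 4.375 = 1.1429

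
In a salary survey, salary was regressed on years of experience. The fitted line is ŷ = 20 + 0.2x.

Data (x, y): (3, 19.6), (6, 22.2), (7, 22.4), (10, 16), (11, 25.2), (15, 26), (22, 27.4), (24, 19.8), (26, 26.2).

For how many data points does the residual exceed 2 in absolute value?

5

x=3: ŷ = 20 + 0.2·3 = 20.6; e = 19.6 − 20.6 = -1
x=6: ŷ = 20 + 0.2·6 = 21.2; e = 22.2 − 21.2 = 1
x=7: ŷ = 20 + 0.2·7 = 21.4; e = 22.4 − 21.4 = 1
x=10: ŷ = 20 + 0.2·10 = 22; e = 16 − 22 = -6
x=11: ŷ = 20 + 0.2·11 = 22.2; e = 25.2 − 22.2 = 3
x=15: ŷ = 20 + 0.2·15 = 23; e = 26 − 23 = 3
x=22: ŷ = 20 + 0.2·22 = 24.4; e = 27.4 − 24.4 = 3
x=24: ŷ = 20 + 0.2·24 = 24.8; e = 19.8 − 24.8 = -5
x=26: ŷ = 20 + 0.2·26 = 25.2; e = 26.2 − 25.2 = 1
|e| > 2: x=10 (|e|=6), x=11 (|e|=3), x=15 (|e|=3), x=22 (|e|=3), x=24 (|e|=5) → 5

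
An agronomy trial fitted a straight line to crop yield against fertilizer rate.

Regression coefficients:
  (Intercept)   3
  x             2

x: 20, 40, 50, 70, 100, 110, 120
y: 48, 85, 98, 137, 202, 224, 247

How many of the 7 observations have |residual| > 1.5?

x=20: ŷ = 3 + 2·20 = 43; e = 48 − 43 = 5
x=40: ŷ = 3 + 2·40 = 83; e = 85 − 83 = 2
x=50: ŷ = 3 + 2·50 = 103; e = 98 − 103 = -5
x=70: ŷ = 3 + 2·70 = 143; e = 137 − 143 = -6
x=100: ŷ = 3 + 2·100 = 203; e = 202 − 203 = -1
x=110: ŷ = 3 + 2·110 = 223; e = 224 − 223 = 1
x=120: ŷ = 3 + 2·120 = 243; e = 247 − 243 = 4
|e| > 1.5: x=20 (|e|=5), x=40 (|e|=2), x=50 (|e|=5), x=70 (|e|=6), x=120 (|e|=4) → 5

5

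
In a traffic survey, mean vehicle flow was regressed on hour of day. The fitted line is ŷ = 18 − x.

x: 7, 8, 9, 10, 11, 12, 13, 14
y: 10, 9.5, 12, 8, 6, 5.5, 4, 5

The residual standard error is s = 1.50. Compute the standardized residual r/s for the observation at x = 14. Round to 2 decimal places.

ŷ = 18 − 14 = 4
r = 5 − 4 = 1
r/s = 1 / 1.50 = 0.67

0.67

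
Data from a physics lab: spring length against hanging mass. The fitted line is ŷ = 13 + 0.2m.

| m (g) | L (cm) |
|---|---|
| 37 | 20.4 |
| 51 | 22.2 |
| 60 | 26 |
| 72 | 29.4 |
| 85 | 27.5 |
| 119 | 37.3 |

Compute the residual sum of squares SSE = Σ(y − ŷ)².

m=37: ŷ = 13 + 0.2·37 = 20.4; e = 20.4 − 20.4 = 0
m=51: ŷ = 13 + 0.2·51 = 23.2; e = 22.2 − 23.2 = -1
m=60: ŷ = 13 + 0.2·60 = 25; e = 26 − 25 = 1
m=72: ŷ = 13 + 0.2·72 = 27.4; e = 29.4 − 27.4 = 2
m=85: ŷ = 13 + 0.2·85 = 30; e = 27.5 − 30 = -2.5
m=119: ŷ = 13 + 0.2·119 = 36.8; e = 37.3 − 36.8 = 0.5
SSE = 0 + 1 + 1 + 4 + 6.25 + 0.25 = 12.5

SSE = 12.5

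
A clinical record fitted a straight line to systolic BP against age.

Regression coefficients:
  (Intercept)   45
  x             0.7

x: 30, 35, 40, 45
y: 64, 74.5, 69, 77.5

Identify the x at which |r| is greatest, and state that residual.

x=30: ŷ = 45 + 0.7·30 = 66; r = 64 − 66 = -2
x=35: ŷ = 45 + 0.7·35 = 69.5; r = 74.5 − 69.5 = 5
x=40: ŷ = 45 + 0.7·40 = 73; r = 69 − 73 = -4
x=45: ŷ = 45 + 0.7·45 = 76.5; r = 77.5 − 76.5 = 1
Largest |r| is 5 at x = 35, residual 5.

x = 35, r = 5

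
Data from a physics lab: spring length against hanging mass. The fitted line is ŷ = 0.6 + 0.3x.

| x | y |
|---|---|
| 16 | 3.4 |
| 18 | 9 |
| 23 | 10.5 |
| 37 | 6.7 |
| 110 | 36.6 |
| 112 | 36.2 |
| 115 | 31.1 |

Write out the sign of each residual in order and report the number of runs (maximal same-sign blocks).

x=16: ŷ = 0.6 + 0.3·16 = 5.4; e = 3.4 − 5.4 = -2
x=18: ŷ = 0.6 + 0.3·18 = 6; e = 9 − 6 = 3
x=23: ŷ = 0.6 + 0.3·23 = 7.5; e = 10.5 − 7.5 = 3
x=37: ŷ = 0.6 + 0.3·37 = 11.7; e = 6.7 − 11.7 = -5
x=110: ŷ = 0.6 + 0.3·110 = 33.6; e = 36.6 − 33.6 = 3
x=112: ŷ = 0.6 + 0.3·112 = 34.2; e = 36.2 − 34.2 = 2
x=115: ŷ = 0.6 + 0.3·115 = 35.1; e = 31.1 − 35.1 = -4
Signs: − + + − + + −
Runs: −×1, +×2, −×1, +×2, −×1 → 5

5 runs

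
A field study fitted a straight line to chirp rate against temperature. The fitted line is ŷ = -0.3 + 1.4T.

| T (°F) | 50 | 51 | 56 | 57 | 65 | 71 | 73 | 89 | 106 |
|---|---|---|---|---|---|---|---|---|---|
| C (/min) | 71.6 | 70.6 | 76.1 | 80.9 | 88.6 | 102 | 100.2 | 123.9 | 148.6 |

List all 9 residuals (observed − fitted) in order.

1.9, -0.5, -2, 1.4, -2.1, 2.9, -1.7, -0.4, 0.5

T=50: ŷ = -0.3 + 1.4·50 = 69.7; r = 71.6 − 69.7 = 1.9
T=51: ŷ = -0.3 + 1.4·51 = 71.1; r = 70.6 − 71.1 = -0.5
T=56: ŷ = -0.3 + 1.4·56 = 78.1; r = 76.1 − 78.1 = -2
T=57: ŷ = -0.3 + 1.4·57 = 79.5; r = 80.9 − 79.5 = 1.4
T=65: ŷ = -0.3 + 1.4·65 = 90.7; r = 88.6 − 90.7 = -2.1
T=71: ŷ = -0.3 + 1.4·71 = 99.1; r = 102 − 99.1 = 2.9
T=73: ŷ = -0.3 + 1.4·73 = 101.9; r = 100.2 − 101.9 = -1.7
T=89: ŷ = -0.3 + 1.4·89 = 124.3; r = 123.9 − 124.3 = -0.4
T=106: ŷ = -0.3 + 1.4·106 = 148.1; r = 148.6 − 148.1 = 0.5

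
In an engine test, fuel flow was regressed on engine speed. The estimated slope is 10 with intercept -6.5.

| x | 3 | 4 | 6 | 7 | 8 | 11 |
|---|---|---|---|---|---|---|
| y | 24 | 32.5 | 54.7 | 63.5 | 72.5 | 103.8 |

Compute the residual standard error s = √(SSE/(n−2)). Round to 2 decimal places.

x=3: ŷ = -6.5 + 10·3 = 23.5; r = 24 − 23.5 = 0.5
x=4: ŷ = -6.5 + 10·4 = 33.5; r = 32.5 − 33.5 = -1
x=6: ŷ = -6.5 + 10·6 = 53.5; r = 54.7 − 53.5 = 1.2
x=7: ŷ = -6.5 + 10·7 = 63.5; r = 63.5 − 63.5 = 0
x=8: ŷ = -6.5 + 10·8 = 73.5; r = 72.5 − 73.5 = -1
x=11: ŷ = -6.5 + 10·11 = 103.5; r = 103.8 − 103.5 = 0.3
SSE = 0.25 + 1 + 1.44 + 0 + 1 + 0.09 = 3.78
s = √(3.78/4) = √0.945 ≈ 0.97

s = 0.97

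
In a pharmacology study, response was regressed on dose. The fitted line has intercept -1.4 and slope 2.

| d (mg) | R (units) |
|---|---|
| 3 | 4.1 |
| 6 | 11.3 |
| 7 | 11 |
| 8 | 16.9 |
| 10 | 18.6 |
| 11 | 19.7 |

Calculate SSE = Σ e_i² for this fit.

d=3: ŷ = -1.4 + 2·3 = 4.6; e = 4.1 − 4.6 = -0.5
d=6: ŷ = -1.4 + 2·6 = 10.6; e = 11.3 − 10.6 = 0.7
d=7: ŷ = -1.4 + 2·7 = 12.6; e = 11 − 12.6 = -1.6
d=8: ŷ = -1.4 + 2·8 = 14.6; e = 16.9 − 14.6 = 2.3
d=10: ŷ = -1.4 + 2·10 = 18.6; e = 18.6 − 18.6 = 0
d=11: ŷ = -1.4 + 2·11 = 20.6; e = 19.7 − 20.6 = -0.9
SSE = 0.25 + 0.49 + 2.56 + 5.29 + 0 + 0.81 = 9.4

SSE = 9.4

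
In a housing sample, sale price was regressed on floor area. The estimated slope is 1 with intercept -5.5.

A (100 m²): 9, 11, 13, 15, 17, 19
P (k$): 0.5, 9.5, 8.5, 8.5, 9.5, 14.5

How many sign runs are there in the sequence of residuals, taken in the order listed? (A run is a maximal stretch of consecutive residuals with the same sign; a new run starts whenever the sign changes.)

4 runs

A=9: P̂ = -5.5 + 9 = 3.5; r = 0.5 − 3.5 = -3
A=11: P̂ = -5.5 + 11 = 5.5; r = 9.5 − 5.5 = 4
A=13: P̂ = -5.5 + 13 = 7.5; r = 8.5 − 7.5 = 1
A=15: P̂ = -5.5 + 15 = 9.5; r = 8.5 − 9.5 = -1
A=17: P̂ = -5.5 + 17 = 11.5; r = 9.5 − 11.5 = -2
A=19: P̂ = -5.5 + 19 = 13.5; r = 14.5 − 13.5 = 1
Signs: − + + − − +
Runs: −×1, +×2, −×2, +×1 → 4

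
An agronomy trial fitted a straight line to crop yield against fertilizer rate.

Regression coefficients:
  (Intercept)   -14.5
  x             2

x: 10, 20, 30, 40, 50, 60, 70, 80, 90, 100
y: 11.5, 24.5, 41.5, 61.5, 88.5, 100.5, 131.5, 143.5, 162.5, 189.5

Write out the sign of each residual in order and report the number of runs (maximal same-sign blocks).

x=10: ŷ = -14.5 + 2·10 = 5.5; e = 11.5 − 5.5 = 6
x=20: ŷ = -14.5 + 2·20 = 25.5; e = 24.5 − 25.5 = -1
x=30: ŷ = -14.5 + 2·30 = 45.5; e = 41.5 − 45.5 = -4
x=40: ŷ = -14.5 + 2·40 = 65.5; e = 61.5 − 65.5 = -4
x=50: ŷ = -14.5 + 2·50 = 85.5; e = 88.5 − 85.5 = 3
x=60: ŷ = -14.5 + 2·60 = 105.5; e = 100.5 − 105.5 = -5
x=70: ŷ = -14.5 + 2·70 = 125.5; e = 131.5 − 125.5 = 6
x=80: ŷ = -14.5 + 2·80 = 145.5; e = 143.5 − 145.5 = -2
x=90: ŷ = -14.5 + 2·90 = 165.5; e = 162.5 − 165.5 = -3
x=100: ŷ = -14.5 + 2·100 = 185.5; e = 189.5 − 185.5 = 4
Signs: + − − − + − + − − +
Runs: +×1, −×3, +×1, −×1, +×1, −×2, +×1 → 7

7 runs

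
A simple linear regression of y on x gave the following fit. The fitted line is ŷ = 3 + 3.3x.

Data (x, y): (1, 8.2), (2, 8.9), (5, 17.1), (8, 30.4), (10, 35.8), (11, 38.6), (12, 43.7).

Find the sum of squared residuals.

x=1: ŷ = 3 + 3.3·1 = 6.3; e = 8.2 − 6.3 = 1.9
x=2: ŷ = 3 + 3.3·2 = 9.6; e = 8.9 − 9.6 = -0.7
x=5: ŷ = 3 + 3.3·5 = 19.5; e = 17.1 − 19.5 = -2.4
x=8: ŷ = 3 + 3.3·8 = 29.4; e = 30.4 − 29.4 = 1
x=10: ŷ = 3 + 3.3·10 = 36; e = 35.8 − 36 = -0.2
x=11: ŷ = 3 + 3.3·11 = 39.3; e = 38.6 − 39.3 = -0.7
x=12: ŷ = 3 + 3.3·12 = 42.6; e = 43.7 − 42.6 = 1.1
SSE = 3.61 + 0.49 + 5.76 + 1 + 0.04 + 0.49 + 1.21 = 12.6

SSE = 12.6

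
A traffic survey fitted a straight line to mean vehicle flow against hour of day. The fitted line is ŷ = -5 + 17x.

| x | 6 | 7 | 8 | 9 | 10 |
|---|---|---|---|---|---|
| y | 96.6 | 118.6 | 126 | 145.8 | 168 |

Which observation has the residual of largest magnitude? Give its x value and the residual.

x = 8, r = -5

x=6: ŷ = -5 + 17·6 = 97; r = 96.6 − 97 = -0.4
x=7: ŷ = -5 + 17·7 = 114; r = 118.6 − 114 = 4.6
x=8: ŷ = -5 + 17·8 = 131; r = 126 − 131 = -5
x=9: ŷ = -5 + 17·9 = 148; r = 145.8 − 148 = -2.2
x=10: ŷ = -5 + 17·10 = 165; r = 168 − 165 = 3
Largest |r| is 5 at x = 8, residual -5.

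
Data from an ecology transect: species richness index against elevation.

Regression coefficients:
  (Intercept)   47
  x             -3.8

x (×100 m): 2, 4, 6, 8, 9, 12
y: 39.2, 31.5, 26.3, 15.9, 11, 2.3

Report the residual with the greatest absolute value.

e = 2.1

x=2: ŷ = 47 − 3.8·2 = 39.4; e = 39.2 − 39.4 = -0.2
x=4: ŷ = 47 − 3.8·4 = 31.8; e = 31.5 − 31.8 = -0.3
x=6: ŷ = 47 − 3.8·6 = 24.2; e = 26.3 − 24.2 = 2.1
x=8: ŷ = 47 − 3.8·8 = 16.6; e = 15.9 − 16.6 = -0.7
x=9: ŷ = 47 − 3.8·9 = 12.8; e = 11 − 12.8 = -1.8
x=12: ŷ = 47 − 3.8·12 = 1.4; e = 2.3 − 1.4 = 0.9
Largest |e| is 2.1 at x = 6, residual 2.1.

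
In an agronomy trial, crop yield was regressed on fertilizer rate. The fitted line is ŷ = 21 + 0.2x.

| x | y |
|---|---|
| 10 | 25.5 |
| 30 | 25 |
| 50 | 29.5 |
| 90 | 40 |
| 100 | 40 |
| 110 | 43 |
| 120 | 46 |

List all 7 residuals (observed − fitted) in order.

x=10: ŷ = 21 + 0.2·10 = 23; e = 25.5 − 23 = 2.5
x=30: ŷ = 21 + 0.2·30 = 27; e = 25 − 27 = -2
x=50: ŷ = 21 + 0.2·50 = 31; e = 29.5 − 31 = -1.5
x=90: ŷ = 21 + 0.2·90 = 39; e = 40 − 39 = 1
x=100: ŷ = 21 + 0.2·100 = 41; e = 40 − 41 = -1
x=110: ŷ = 21 + 0.2·110 = 43; e = 43 − 43 = 0
x=120: ŷ = 21 + 0.2·120 = 45; e = 46 − 45 = 1

2.5, -2, -1.5, 1, -1, 0, 1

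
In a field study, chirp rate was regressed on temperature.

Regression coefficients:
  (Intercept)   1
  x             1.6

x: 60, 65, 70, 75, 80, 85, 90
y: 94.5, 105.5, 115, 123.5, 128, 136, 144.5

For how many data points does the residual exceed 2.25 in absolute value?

2

x=60: ŷ = 1 + 1.6·60 = 97; e = 94.5 − 97 = -2.5
x=65: ŷ = 1 + 1.6·65 = 105; e = 105.5 − 105 = 0.5
x=70: ŷ = 1 + 1.6·70 = 113; e = 115 − 113 = 2
x=75: ŷ = 1 + 1.6·75 = 121; e = 123.5 − 121 = 2.5
x=80: ŷ = 1 + 1.6·80 = 129; e = 128 − 129 = -1
x=85: ŷ = 1 + 1.6·85 = 137; e = 136 − 137 = -1
x=90: ŷ = 1 + 1.6·90 = 145; e = 144.5 − 145 = -0.5
|e| > 2.25: x=60 (|e|=2.5), x=75 (|e|=2.5) → 2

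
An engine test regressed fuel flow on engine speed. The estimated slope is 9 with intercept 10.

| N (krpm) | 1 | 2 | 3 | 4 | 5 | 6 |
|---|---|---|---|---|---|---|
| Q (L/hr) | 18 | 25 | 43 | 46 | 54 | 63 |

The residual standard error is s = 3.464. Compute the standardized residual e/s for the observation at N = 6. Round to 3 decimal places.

-0.289

ŷ = 10 + 9·6 = 64
e = 63 − 64 = -1
e/s = -1 / 3.464 = -0.289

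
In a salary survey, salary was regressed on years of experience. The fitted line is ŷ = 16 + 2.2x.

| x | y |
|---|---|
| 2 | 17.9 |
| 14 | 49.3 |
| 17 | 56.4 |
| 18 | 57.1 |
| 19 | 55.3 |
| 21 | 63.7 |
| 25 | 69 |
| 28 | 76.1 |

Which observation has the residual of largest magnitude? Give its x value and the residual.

x=2: ŷ = 16 + 2.2·2 = 20.4; e = 17.9 − 20.4 = -2.5
x=14: ŷ = 16 + 2.2·14 = 46.8; e = 49.3 − 46.8 = 2.5
x=17: ŷ = 16 + 2.2·17 = 53.4; e = 56.4 − 53.4 = 3
x=18: ŷ = 16 + 2.2·18 = 55.6; e = 57.1 − 55.6 = 1.5
x=19: ŷ = 16 + 2.2·19 = 57.8; e = 55.3 − 57.8 = -2.5
x=21: ŷ = 16 + 2.2·21 = 62.2; e = 63.7 − 62.2 = 1.5
x=25: ŷ = 16 + 2.2·25 = 71; e = 69 − 71 = -2
x=28: ŷ = 16 + 2.2·28 = 77.6; e = 76.1 − 77.6 = -1.5
Largest |e| is 3 at x = 17, residual 3.

x = 17, e = 3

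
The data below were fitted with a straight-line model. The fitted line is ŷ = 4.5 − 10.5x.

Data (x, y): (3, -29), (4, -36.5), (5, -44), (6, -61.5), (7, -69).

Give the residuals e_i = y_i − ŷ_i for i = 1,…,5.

-2, 1, 4, -3, 0

x=3: ŷ = 4.5 − 10.5·3 = -27; e = -29 − (-27) = -2
x=4: ŷ = 4.5 − 10.5·4 = -37.5; e = -36.5 − (-37.5) = 1
x=5: ŷ = 4.5 − 10.5·5 = -48; e = -44 − (-48) = 4
x=6: ŷ = 4.5 − 10.5·6 = -58.5; e = -61.5 − (-58.5) = -3
x=7: ŷ = 4.5 − 10.5·7 = -69; e = -69 − (-69) = 0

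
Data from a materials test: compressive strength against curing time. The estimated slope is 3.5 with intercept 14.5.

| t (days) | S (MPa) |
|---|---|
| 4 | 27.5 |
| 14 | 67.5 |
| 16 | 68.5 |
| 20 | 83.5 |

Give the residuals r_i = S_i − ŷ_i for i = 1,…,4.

t=4: ŷ = 14.5 + 3.5·4 = 28.5; r = 27.5 − 28.5 = -1
t=14: ŷ = 14.5 + 3.5·14 = 63.5; r = 67.5 − 63.5 = 4
t=16: ŷ = 14.5 + 3.5·16 = 70.5; r = 68.5 − 70.5 = -2
t=20: ŷ = 14.5 + 3.5·20 = 84.5; r = 83.5 − 84.5 = -1

-1, 4, -2, -1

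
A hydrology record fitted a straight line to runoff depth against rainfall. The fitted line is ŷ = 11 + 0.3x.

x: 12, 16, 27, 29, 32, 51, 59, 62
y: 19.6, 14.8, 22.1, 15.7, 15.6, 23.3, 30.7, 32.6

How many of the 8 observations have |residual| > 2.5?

x=12: ŷ = 11 + 0.3·12 = 14.6; e = 19.6 − 14.6 = 5
x=16: ŷ = 11 + 0.3·16 = 15.8; e = 14.8 − 15.8 = -1
x=27: ŷ = 11 + 0.3·27 = 19.1; e = 22.1 − 19.1 = 3
x=29: ŷ = 11 + 0.3·29 = 19.7; e = 15.7 − 19.7 = -4
x=32: ŷ = 11 + 0.3·32 = 20.6; e = 15.6 − 20.6 = -5
x=51: ŷ = 11 + 0.3·51 = 26.3; e = 23.3 − 26.3 = -3
x=59: ŷ = 11 + 0.3·59 = 28.7; e = 30.7 − 28.7 = 2
x=62: ŷ = 11 + 0.3·62 = 29.6; e = 32.6 − 29.6 = 3
|e| > 2.5: x=12 (|e|=5), x=27 (|e|=3), x=29 (|e|=4), x=32 (|e|=5), x=51 (|e|=3), x=62 (|e|=3) → 6

6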